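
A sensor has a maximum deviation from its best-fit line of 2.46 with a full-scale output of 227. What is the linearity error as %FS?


Linearity error = (max deviation / full scale) * 100%.
Linearity = (2.46 / 227) * 100
Linearity = 1.084 %FS

1.084 %FS


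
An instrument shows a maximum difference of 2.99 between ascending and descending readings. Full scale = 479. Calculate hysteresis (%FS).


Hysteresis = (max difference / full scale) * 100%.
H = (2.99 / 479) * 100
H = 0.624 %FS

0.624 %FS


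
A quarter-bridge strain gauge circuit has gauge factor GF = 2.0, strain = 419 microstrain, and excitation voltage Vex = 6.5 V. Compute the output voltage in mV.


Quarter bridge output: Vout = (GF * epsilon * Vex) / 4.
Vout = (2.0 * 419e-6 * 6.5) / 4
Vout = 0.005447 / 4 V
Vout = 0.00136175 V = 1.3617 mV

1.3617 mV


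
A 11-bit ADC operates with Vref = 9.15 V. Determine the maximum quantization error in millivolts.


The maximum quantization error is +/- LSB/2.
LSB = Vref / 2^n = 9.15 / 2048 = 0.00446777 V
Max error = LSB / 2 = 0.00446777 / 2 = 0.00223389 V
Max error = 2.2339 mV

2.2339 mV


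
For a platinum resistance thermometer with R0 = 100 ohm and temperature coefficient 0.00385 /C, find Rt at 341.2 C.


The RTD equation: Rt = R0 * (1 + alpha * T).
Rt = 100 * (1 + 0.00385 * 341.2)
Rt = 100 * (1 + 1.31362)
Rt = 100 * 2.31362
Rt = 231.362 ohm

231.362 ohm


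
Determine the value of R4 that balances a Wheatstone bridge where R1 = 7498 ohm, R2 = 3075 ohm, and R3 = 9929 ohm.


At balance: R1*R4 = R2*R3, so R4 = R2*R3/R1.
R4 = 3075 * 9929 / 7498
R4 = 30531675 / 7498
R4 = 4071.98 ohm

4071.98 ohm


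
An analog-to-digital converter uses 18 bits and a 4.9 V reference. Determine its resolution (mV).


The resolution (LSB) of an ADC is Vref / 2^n.
LSB = 4.9 / 2^18
LSB = 4.9 / 262144
LSB = 1.869e-05 V = 0.01869202 mV

0.01869202 mV


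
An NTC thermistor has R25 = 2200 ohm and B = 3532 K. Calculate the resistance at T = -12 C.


NTC thermistor equation: Rt = R25 * exp(B * (1/T - 1/T25)).
T in Kelvin: 261.15 K, T25 = 298.15 K
1/T - 1/T25 = 1/261.15 - 1/298.15 = 0.0004752
B * (1/T - 1/T25) = 3532 * 0.0004752 = 1.6784
Rt = 2200 * exp(1.6784) = 11785.4 ohm

11785.4 ohm


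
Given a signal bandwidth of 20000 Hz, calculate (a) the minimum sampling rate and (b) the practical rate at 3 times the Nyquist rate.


By Nyquist theorem, fs_min = 2 * fmax.
fs_min = 2 * 20000 = 40000 Hz
Practical rate = 3 * fs_min = 3 * 40000 = 120000 Hz

fs_min = 40000 Hz, fs_practical = 120000 Hz


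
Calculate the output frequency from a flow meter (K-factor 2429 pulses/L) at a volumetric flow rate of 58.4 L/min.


Frequency = K * Q / 60 (converting L/min to L/s).
f = 2429 * 58.4 / 60
f = 141853.6 / 60
f = 2364.23 Hz

2364.23 Hz


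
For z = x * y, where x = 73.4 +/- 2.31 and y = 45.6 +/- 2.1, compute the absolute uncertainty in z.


For a product z = x*y, the relative uncertainty is:
uz/z = sqrt((ux/x)^2 + (uy/y)^2)
Relative uncertainties: ux/x = 2.31/73.4 = 0.031471
uy/y = 2.1/45.6 = 0.046053
z = 73.4 * 45.6 = 3347.0
uz = 3347.0 * sqrt(0.031471^2 + 0.046053^2) = 186.694

186.694


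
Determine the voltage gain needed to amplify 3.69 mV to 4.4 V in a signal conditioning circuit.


Gain = Vout / Vin (converting to same units).
G = 4.4 V / 3.69 mV
G = 4400.0 mV / 3.69 mV
G = 1192.41

1192.41


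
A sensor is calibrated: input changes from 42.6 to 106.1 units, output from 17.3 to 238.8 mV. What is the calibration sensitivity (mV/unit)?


Sensitivity = (y2 - y1) / (x2 - x1).
S = (238.8 - 17.3) / (106.1 - 42.6)
S = 221.5 / 63.5
S = 3.4882 mV/unit

3.4882 mV/unit


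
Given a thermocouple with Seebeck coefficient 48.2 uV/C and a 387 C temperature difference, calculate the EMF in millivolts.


The thermocouple output V = sensitivity * dT.
V = 48.2 uV/C * 387 C
V = 18653.4 uV
V = 18.653 mV

18.653 mV


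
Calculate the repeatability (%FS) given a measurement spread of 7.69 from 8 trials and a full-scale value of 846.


Repeatability = (spread / full scale) * 100%.
R = (7.69 / 846) * 100
R = 0.909 %FS

0.909 %FS


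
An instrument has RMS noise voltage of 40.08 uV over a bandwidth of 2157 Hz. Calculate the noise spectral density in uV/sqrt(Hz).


Noise spectral density = Vrms / sqrt(BW).
NSD = 40.08 / sqrt(2157)
NSD = 40.08 / 46.4435
NSD = 0.863 uV/sqrt(Hz)

0.863 uV/sqrt(Hz)


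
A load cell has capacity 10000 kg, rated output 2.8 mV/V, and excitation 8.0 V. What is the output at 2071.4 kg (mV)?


Vout = rated_output * Vex * (load / capacity).
Vout = 2.8 * 8.0 * (2071.4 / 10000)
Vout = 2.8 * 8.0 * 0.20714
Vout = 4.64 mV

4.64 mV


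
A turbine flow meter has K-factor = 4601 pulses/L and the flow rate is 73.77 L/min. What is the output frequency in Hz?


Frequency = K * Q / 60 (converting L/min to L/s).
f = 4601 * 73.77 / 60
f = 339415.77 / 60
f = 5656.93 Hz

5656.93 Hz


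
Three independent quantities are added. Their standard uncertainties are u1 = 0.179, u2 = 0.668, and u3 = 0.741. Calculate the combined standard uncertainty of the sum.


For a sum of independent quantities, uc = sqrt(u1^2 + u2^2 + u3^2).
uc = sqrt(0.179^2 + 0.668^2 + 0.741^2)
uc = sqrt(0.032041 + 0.446224 + 0.549081)
uc = 1.0136

1.0136


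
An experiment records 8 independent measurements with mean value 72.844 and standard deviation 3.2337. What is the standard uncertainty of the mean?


The standard uncertainty for Type A evaluation is u = s / sqrt(n).
u = 3.2337 / sqrt(8)
u = 3.2337 / 2.8284
u = 1.1433

1.1433


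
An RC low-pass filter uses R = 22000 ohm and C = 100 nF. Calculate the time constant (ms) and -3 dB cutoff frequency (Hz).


Time constant: tau = R * C.
tau = 22000 * 1.00e-07 = 0.0022 s
tau = 2.2 ms
Cutoff frequency: fc = 1 / (2*pi*R*C).
fc = 1 / (2*pi*0.0022) = 72.34 Hz

tau = 2.2 ms, fc = 72.34 Hz


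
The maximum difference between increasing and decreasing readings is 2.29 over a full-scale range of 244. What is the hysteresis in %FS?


Hysteresis = (max difference / full scale) * 100%.
H = (2.29 / 244) * 100
H = 0.939 %FS

0.939 %FS


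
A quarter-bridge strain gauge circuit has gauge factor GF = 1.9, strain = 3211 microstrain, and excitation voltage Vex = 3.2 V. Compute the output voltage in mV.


Quarter bridge output: Vout = (GF * epsilon * Vex) / 4.
Vout = (1.9 * 3211e-6 * 3.2) / 4
Vout = 0.01952288 / 4 V
Vout = 0.00488072 V = 4.8807 mV

4.8807 mV


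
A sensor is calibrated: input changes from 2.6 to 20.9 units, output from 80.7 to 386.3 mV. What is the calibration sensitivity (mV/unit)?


Sensitivity = (y2 - y1) / (x2 - x1).
S = (386.3 - 80.7) / (20.9 - 2.6)
S = 305.6 / 18.3
S = 16.6995 mV/unit

16.6995 mV/unit


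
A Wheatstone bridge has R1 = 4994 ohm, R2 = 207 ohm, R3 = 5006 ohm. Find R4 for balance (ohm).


At balance: R1*R4 = R2*R3, so R4 = R2*R3/R1.
R4 = 207 * 5006 / 4994
R4 = 1036242 / 4994
R4 = 207.5 ohm

207.5 ohm


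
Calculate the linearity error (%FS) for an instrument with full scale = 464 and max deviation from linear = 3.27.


Linearity error = (max deviation / full scale) * 100%.
Linearity = (3.27 / 464) * 100
Linearity = 0.705 %FS

0.705 %FS


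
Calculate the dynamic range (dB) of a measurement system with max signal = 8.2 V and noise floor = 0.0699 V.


Dynamic range = 20 * log10(Vmax / Vnoise).
DR = 20 * log10(8.2 / 0.0699)
DR = 20 * log10(117.31)
DR = 41.39 dB

41.39 dB


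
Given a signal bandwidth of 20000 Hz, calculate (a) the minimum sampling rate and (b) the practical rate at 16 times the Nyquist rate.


By Nyquist theorem, fs_min = 2 * fmax.
fs_min = 2 * 20000 = 40000 Hz
Practical rate = 16 * fs_min = 16 * 40000 = 640000 Hz

fs_min = 40000 Hz, fs_practical = 640000 Hz


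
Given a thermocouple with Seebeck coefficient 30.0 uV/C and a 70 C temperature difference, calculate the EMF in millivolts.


The thermocouple output V = sensitivity * dT.
V = 30.0 uV/C * 70 C
V = 2100.0 uV
V = 2.1 mV

2.1 mV


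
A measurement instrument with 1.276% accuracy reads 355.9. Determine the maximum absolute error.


Absolute error = (accuracy% / 100) * reading.
Error = (1.276 / 100) * 355.9
Error = 0.01276 * 355.9
Error = 4.5413

4.5413


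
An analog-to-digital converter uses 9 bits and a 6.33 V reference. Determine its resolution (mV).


The resolution (LSB) of an ADC is Vref / 2^n.
LSB = 6.33 / 2^9
LSB = 6.33 / 512
LSB = 0.01236328 V = 12.36328125 mV

12.36328125 mV


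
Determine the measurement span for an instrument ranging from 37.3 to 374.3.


Span = upper range - lower range.
Span = 374.3 - (37.3)
Span = 337.0

337.0


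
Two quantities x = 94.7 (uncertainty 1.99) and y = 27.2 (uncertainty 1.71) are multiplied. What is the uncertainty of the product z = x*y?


For a product z = x*y, the relative uncertainty is:
uz/z = sqrt((ux/x)^2 + (uy/y)^2)
Relative uncertainties: ux/x = 1.99/94.7 = 0.021014
uy/y = 1.71/27.2 = 0.062868
z = 94.7 * 27.2 = 2575.8
uz = 2575.8 * sqrt(0.021014^2 + 0.062868^2) = 170.744

170.744


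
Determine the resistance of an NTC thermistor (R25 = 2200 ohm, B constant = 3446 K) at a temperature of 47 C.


NTC thermistor equation: Rt = R25 * exp(B * (1/T - 1/T25)).
T in Kelvin: 320.15 K, T25 = 298.15 K
1/T - 1/T25 = 1/320.15 - 1/298.15 = -0.00023048
B * (1/T - 1/T25) = 3446 * -0.00023048 = -0.7942
Rt = 2200 * exp(-0.7942) = 994.2 ohm

994.2 ohm


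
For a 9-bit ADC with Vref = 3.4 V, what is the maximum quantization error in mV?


The maximum quantization error is +/- LSB/2.
LSB = Vref / 2^n = 3.4 / 512 = 0.00664062 V
Max error = LSB / 2 = 0.00664062 / 2 = 0.00332031 V
Max error = 3.3203 mV

3.3203 mV


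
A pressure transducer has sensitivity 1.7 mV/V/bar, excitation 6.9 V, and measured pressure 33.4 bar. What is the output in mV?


Output = sensitivity * Vex * P.
Vout = 1.7 * 6.9 * 33.4
Vout = 11.73 * 33.4
Vout = 391.78 mV

391.78 mV


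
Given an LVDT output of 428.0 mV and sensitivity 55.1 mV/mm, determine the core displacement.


Displacement = Vout / sensitivity.
d = 428.0 / 55.1
d = 7.768 mm

7.768 mm


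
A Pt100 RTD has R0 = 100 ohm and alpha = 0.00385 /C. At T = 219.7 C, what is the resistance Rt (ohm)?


The RTD equation: Rt = R0 * (1 + alpha * T).
Rt = 100 * (1 + 0.00385 * 219.7)
Rt = 100 * (1 + 0.845845)
Rt = 100 * 1.845845
Rt = 184.584 ohm

184.584 ohm


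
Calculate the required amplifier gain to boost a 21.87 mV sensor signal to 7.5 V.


Gain = Vout / Vin (converting to same units).
G = 7.5 V / 21.87 mV
G = 7500.0 mV / 21.87 mV
G = 342.94

342.94


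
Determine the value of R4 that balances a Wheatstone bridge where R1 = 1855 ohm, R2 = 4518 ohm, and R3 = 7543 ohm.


At balance: R1*R4 = R2*R3, so R4 = R2*R3/R1.
R4 = 4518 * 7543 / 1855
R4 = 34079274 / 1855
R4 = 18371.58 ohm

18371.58 ohm


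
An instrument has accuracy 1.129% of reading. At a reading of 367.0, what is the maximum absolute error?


Absolute error = (accuracy% / 100) * reading.
Error = (1.129 / 100) * 367.0
Error = 0.01129 * 367.0
Error = 4.1434

4.1434


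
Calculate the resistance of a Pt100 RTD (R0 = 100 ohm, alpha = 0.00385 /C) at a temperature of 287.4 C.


The RTD equation: Rt = R0 * (1 + alpha * T).
Rt = 100 * (1 + 0.00385 * 287.4)
Rt = 100 * (1 + 1.10649)
Rt = 100 * 2.10649
Rt = 210.649 ohm

210.649 ohm


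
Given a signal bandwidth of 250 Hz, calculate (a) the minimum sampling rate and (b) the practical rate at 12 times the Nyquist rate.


By Nyquist theorem, fs_min = 2 * fmax.
fs_min = 2 * 250 = 500 Hz
Practical rate = 12 * fs_min = 12 * 500 = 6000 Hz

fs_min = 500 Hz, fs_practical = 6000 Hz


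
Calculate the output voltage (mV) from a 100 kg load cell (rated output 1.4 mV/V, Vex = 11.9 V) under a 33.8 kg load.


Vout = rated_output * Vex * (load / capacity).
Vout = 1.4 * 11.9 * (33.8 / 100)
Vout = 1.4 * 11.9 * 0.338
Vout = 5.631 mV

5.631 mV


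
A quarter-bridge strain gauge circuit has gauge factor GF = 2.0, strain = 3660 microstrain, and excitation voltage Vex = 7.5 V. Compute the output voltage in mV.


Quarter bridge output: Vout = (GF * epsilon * Vex) / 4.
Vout = (2.0 * 3660e-6 * 7.5) / 4
Vout = 0.0549 / 4 V
Vout = 0.013725 V = 13.725 mV

13.725 mV


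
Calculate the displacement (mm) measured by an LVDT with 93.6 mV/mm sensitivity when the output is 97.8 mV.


Displacement = Vout / sensitivity.
d = 97.8 / 93.6
d = 1.045 mm

1.045 mm


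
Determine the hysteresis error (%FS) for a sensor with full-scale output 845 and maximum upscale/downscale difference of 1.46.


Hysteresis = (max difference / full scale) * 100%.
H = (1.46 / 845) * 100
H = 0.173 %FS

0.173 %FS


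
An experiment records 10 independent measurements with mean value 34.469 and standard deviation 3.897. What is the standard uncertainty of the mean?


The standard uncertainty for Type A evaluation is u = s / sqrt(n).
u = 3.897 / sqrt(10)
u = 3.897 / 3.1623
u = 1.2323

1.2323


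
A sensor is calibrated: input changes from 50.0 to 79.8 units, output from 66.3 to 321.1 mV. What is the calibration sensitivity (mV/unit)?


Sensitivity = (y2 - y1) / (x2 - x1).
S = (321.1 - 66.3) / (79.8 - 50.0)
S = 254.8 / 29.8
S = 8.5503 mV/unit

8.5503 mV/unit


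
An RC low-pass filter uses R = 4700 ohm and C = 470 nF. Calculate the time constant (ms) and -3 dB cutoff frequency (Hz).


Time constant: tau = R * C.
tau = 4700 * 4.70e-07 = 0.002209 s
tau = 2.209 ms
Cutoff frequency: fc = 1 / (2*pi*R*C).
fc = 1 / (2*pi*0.002209) = 72.05 Hz

tau = 2.209 ms, fc = 72.05 Hz


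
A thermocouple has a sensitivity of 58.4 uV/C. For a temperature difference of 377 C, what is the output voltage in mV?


The thermocouple output V = sensitivity * dT.
V = 58.4 uV/C * 377 C
V = 22016.8 uV
V = 22.017 mV

22.017 mV


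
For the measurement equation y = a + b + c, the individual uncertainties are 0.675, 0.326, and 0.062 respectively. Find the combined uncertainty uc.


For a sum of independent quantities, uc = sqrt(u1^2 + u2^2 + u3^2).
uc = sqrt(0.675^2 + 0.326^2 + 0.062^2)
uc = sqrt(0.455625 + 0.106276 + 0.003844)
uc = 0.7522

0.7522


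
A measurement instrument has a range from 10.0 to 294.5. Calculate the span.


Span = upper range - lower range.
Span = 294.5 - (10.0)
Span = 284.5

284.5


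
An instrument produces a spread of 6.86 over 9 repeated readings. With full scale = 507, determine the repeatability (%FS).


Repeatability = (spread / full scale) * 100%.
R = (6.86 / 507) * 100
R = 1.353 %FS

1.353 %FS


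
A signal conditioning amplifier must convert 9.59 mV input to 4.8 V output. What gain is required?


Gain = Vout / Vin (converting to same units).
G = 4.8 V / 9.59 mV
G = 4800.0 mV / 9.59 mV
G = 500.52

500.52


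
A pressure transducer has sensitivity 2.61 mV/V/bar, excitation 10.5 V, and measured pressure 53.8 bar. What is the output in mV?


Output = sensitivity * Vex * P.
Vout = 2.61 * 10.5 * 53.8
Vout = 27.405 * 53.8
Vout = 1474.39 mV

1474.39 mV


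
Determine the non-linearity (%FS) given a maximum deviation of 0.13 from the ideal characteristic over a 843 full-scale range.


Linearity error = (max deviation / full scale) * 100%.
Linearity = (0.13 / 843) * 100
Linearity = 0.015 %FS

0.015 %FS


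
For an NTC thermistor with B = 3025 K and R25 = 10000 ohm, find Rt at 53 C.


NTC thermistor equation: Rt = R25 * exp(B * (1/T - 1/T25)).
T in Kelvin: 326.15 K, T25 = 298.15 K
1/T - 1/T25 = 1/326.15 - 1/298.15 = -0.00028794
B * (1/T - 1/T25) = 3025 * -0.00028794 = -0.871
Rt = 10000 * exp(-0.871) = 4185.2 ohm

4185.2 ohm


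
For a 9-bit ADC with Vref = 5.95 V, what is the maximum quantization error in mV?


The maximum quantization error is +/- LSB/2.
LSB = Vref / 2^n = 5.95 / 512 = 0.01162109 V
Max error = LSB / 2 = 0.01162109 / 2 = 0.00581055 V
Max error = 5.8105 mV

5.8105 mV


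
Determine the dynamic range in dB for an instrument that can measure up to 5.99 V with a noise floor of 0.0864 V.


Dynamic range = 20 * log10(Vmax / Vnoise).
DR = 20 * log10(5.99 / 0.0864)
DR = 20 * log10(69.33)
DR = 36.82 dB

36.82 dB


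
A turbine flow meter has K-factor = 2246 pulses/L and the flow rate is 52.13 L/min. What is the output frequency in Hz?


Frequency = K * Q / 60 (converting L/min to L/s).
f = 2246 * 52.13 / 60
f = 117083.98 / 60
f = 1951.4 Hz

1951.4 Hz


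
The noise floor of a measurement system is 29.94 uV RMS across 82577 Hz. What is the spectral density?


Noise spectral density = Vrms / sqrt(BW).
NSD = 29.94 / sqrt(82577)
NSD = 29.94 / 287.3621
NSD = 0.1042 uV/sqrt(Hz)

0.1042 uV/sqrt(Hz)


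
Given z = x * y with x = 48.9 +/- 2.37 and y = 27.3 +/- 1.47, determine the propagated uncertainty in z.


For a product z = x*y, the relative uncertainty is:
uz/z = sqrt((ux/x)^2 + (uy/y)^2)
Relative uncertainties: ux/x = 2.37/48.9 = 0.048466
uy/y = 1.47/27.3 = 0.053846
z = 48.9 * 27.3 = 1335.0
uz = 1335.0 * sqrt(0.048466^2 + 0.053846^2) = 96.713

96.713


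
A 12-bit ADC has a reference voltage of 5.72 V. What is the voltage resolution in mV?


The resolution (LSB) of an ADC is Vref / 2^n.
LSB = 5.72 / 2^12
LSB = 5.72 / 4096
LSB = 0.00139648 V = 1.39648438 mV

1.39648438 mV


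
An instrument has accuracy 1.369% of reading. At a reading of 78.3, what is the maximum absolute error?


Absolute error = (accuracy% / 100) * reading.
Error = (1.369 / 100) * 78.3
Error = 0.01369 * 78.3
Error = 1.0719

1.0719


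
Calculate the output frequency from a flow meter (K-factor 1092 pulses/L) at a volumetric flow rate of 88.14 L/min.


Frequency = K * Q / 60 (converting L/min to L/s).
f = 1092 * 88.14 / 60
f = 96248.88 / 60
f = 1604.15 Hz

1604.15 Hz


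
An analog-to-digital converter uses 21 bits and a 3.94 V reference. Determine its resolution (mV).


The resolution (LSB) of an ADC is Vref / 2^n.
LSB = 3.94 / 2^21
LSB = 3.94 / 2097152
LSB = 1.88e-06 V = 0.00187874 mV

0.00187874 mV


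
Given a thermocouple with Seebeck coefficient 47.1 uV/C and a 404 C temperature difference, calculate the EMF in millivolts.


The thermocouple output V = sensitivity * dT.
V = 47.1 uV/C * 404 C
V = 19028.4 uV
V = 19.028 mV

19.028 mV


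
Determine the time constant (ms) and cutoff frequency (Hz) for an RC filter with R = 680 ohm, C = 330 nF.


Time constant: tau = R * C.
tau = 680 * 3.30e-07 = 0.0002244 s
tau = 0.2244 ms
Cutoff frequency: fc = 1 / (2*pi*R*C).
fc = 1 / (2*pi*0.0002244) = 709.25 Hz

tau = 0.2244 ms, fc = 709.25 Hz


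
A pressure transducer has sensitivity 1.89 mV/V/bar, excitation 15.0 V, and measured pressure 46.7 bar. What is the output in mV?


Output = sensitivity * Vex * P.
Vout = 1.89 * 15.0 * 46.7
Vout = 28.35 * 46.7
Vout = 1323.94 mV

1323.94 mV


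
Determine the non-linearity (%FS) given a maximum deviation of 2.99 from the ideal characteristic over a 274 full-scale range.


Linearity error = (max deviation / full scale) * 100%.
Linearity = (2.99 / 274) * 100
Linearity = 1.091 %FS

1.091 %FS


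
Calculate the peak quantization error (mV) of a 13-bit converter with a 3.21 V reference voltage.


The maximum quantization error is +/- LSB/2.
LSB = Vref / 2^n = 3.21 / 8192 = 0.00039185 V
Max error = LSB / 2 = 0.00039185 / 2 = 0.00019592 V
Max error = 0.1959 mV

0.1959 mV


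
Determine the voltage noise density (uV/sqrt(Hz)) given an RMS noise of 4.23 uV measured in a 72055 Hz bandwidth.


Noise spectral density = Vrms / sqrt(BW).
NSD = 4.23 / sqrt(72055)
NSD = 4.23 / 268.4306
NSD = 0.0158 uV/sqrt(Hz)

0.0158 uV/sqrt(Hz)


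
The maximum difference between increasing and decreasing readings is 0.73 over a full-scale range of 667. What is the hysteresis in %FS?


Hysteresis = (max difference / full scale) * 100%.
H = (0.73 / 667) * 100
H = 0.109 %FS

0.109 %FS


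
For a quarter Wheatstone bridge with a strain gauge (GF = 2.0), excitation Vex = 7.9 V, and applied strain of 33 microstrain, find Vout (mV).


Quarter bridge output: Vout = (GF * epsilon * Vex) / 4.
Vout = (2.0 * 33e-6 * 7.9) / 4
Vout = 0.0005214 / 4 V
Vout = 0.00013035 V = 0.1303 mV

0.1303 mV


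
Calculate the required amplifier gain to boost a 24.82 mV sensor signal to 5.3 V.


Gain = Vout / Vin (converting to same units).
G = 5.3 V / 24.82 mV
G = 5300.0 mV / 24.82 mV
G = 213.54

213.54


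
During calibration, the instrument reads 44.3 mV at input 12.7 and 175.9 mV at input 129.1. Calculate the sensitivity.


Sensitivity = (y2 - y1) / (x2 - x1).
S = (175.9 - 44.3) / (129.1 - 12.7)
S = 131.6 / 116.4
S = 1.1306 mV/unit

1.1306 mV/unit


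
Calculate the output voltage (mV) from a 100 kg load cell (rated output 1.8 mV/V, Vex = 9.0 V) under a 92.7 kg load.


Vout = rated_output * Vex * (load / capacity).
Vout = 1.8 * 9.0 * (92.7 / 100)
Vout = 1.8 * 9.0 * 0.927
Vout = 15.017 mV

15.017 mV


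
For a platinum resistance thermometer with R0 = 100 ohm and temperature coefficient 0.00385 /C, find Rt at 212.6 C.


The RTD equation: Rt = R0 * (1 + alpha * T).
Rt = 100 * (1 + 0.00385 * 212.6)
Rt = 100 * (1 + 0.81851)
Rt = 100 * 1.81851
Rt = 181.851 ohm

181.851 ohm


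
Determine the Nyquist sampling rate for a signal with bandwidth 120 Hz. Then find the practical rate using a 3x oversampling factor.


By Nyquist theorem, fs_min = 2 * fmax.
fs_min = 2 * 120 = 240 Hz
Practical rate = 3 * fs_min = 3 * 240 = 720 Hz

fs_min = 240 Hz, fs_practical = 720 Hz


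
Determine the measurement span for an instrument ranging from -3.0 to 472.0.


Span = upper range - lower range.
Span = 472.0 - (-3.0)
Span = 475.0

475.0


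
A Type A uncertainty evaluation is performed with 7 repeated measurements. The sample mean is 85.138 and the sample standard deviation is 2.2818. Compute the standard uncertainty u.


The standard uncertainty for Type A evaluation is u = s / sqrt(n).
u = 2.2818 / sqrt(7)
u = 2.2818 / 2.6458
u = 0.8624

0.8624


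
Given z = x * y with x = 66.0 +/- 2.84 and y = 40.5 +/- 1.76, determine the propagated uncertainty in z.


For a product z = x*y, the relative uncertainty is:
uz/z = sqrt((ux/x)^2 + (uy/y)^2)
Relative uncertainties: ux/x = 2.84/66.0 = 0.04303
uy/y = 1.76/40.5 = 0.043457
z = 66.0 * 40.5 = 2673.0
uz = 2673.0 * sqrt(0.04303^2 + 0.043457^2) = 163.471

163.471


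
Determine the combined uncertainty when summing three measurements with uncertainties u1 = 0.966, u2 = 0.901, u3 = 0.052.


For a sum of independent quantities, uc = sqrt(u1^2 + u2^2 + u3^2).
uc = sqrt(0.966^2 + 0.901^2 + 0.052^2)
uc = sqrt(0.933156 + 0.811801 + 0.002704)
uc = 1.322

1.322


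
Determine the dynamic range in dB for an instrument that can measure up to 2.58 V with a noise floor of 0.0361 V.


Dynamic range = 20 * log10(Vmax / Vnoise).
DR = 20 * log10(2.58 / 0.0361)
DR = 20 * log10(71.47)
DR = 37.08 dB

37.08 dB


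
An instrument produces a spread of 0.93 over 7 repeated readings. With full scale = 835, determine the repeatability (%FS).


Repeatability = (spread / full scale) * 100%.
R = (0.93 / 835) * 100
R = 0.111 %FS

0.111 %FS


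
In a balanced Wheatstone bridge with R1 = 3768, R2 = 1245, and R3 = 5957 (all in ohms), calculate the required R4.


At balance: R1*R4 = R2*R3, so R4 = R2*R3/R1.
R4 = 1245 * 5957 / 3768
R4 = 7416465 / 3768
R4 = 1968.28 ohm

1968.28 ohm


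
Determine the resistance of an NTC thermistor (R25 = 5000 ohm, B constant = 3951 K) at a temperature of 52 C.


NTC thermistor equation: Rt = R25 * exp(B * (1/T - 1/T25)).
T in Kelvin: 325.15 K, T25 = 298.15 K
1/T - 1/T25 = 1/325.15 - 1/298.15 = -0.00027851
B * (1/T - 1/T25) = 3951 * -0.00027851 = -1.1004
Rt = 5000 * exp(-1.1004) = 1663.7 ohm

1663.7 ohm


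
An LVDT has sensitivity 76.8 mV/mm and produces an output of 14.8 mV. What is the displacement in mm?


Displacement = Vout / sensitivity.
d = 14.8 / 76.8
d = 0.193 mm

0.193 mm


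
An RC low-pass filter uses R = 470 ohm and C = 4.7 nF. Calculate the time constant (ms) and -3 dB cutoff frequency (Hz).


Time constant: tau = R * C.
tau = 470 * 4.70e-09 = 2.209e-06 s
tau = 0.0022 ms
Cutoff frequency: fc = 1 / (2*pi*R*C).
fc = 1 / (2*pi*2.209e-06) = 72048.41 Hz

tau = 0.0022 ms, fc = 72048.41 Hz


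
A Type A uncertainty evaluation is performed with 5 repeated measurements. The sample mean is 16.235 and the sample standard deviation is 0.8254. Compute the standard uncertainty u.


The standard uncertainty for Type A evaluation is u = s / sqrt(n).
u = 0.8254 / sqrt(5)
u = 0.8254 / 2.2361
u = 0.3691

0.3691


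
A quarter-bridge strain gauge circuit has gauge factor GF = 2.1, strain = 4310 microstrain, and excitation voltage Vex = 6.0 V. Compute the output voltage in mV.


Quarter bridge output: Vout = (GF * epsilon * Vex) / 4.
Vout = (2.1 * 4310e-6 * 6.0) / 4
Vout = 0.054306 / 4 V
Vout = 0.0135765 V = 13.5765 mV

13.5765 mV


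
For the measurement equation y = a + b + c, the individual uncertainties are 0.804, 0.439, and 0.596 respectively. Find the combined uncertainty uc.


For a sum of independent quantities, uc = sqrt(u1^2 + u2^2 + u3^2).
uc = sqrt(0.804^2 + 0.439^2 + 0.596^2)
uc = sqrt(0.646416 + 0.192721 + 0.355216)
uc = 1.0929

1.0929


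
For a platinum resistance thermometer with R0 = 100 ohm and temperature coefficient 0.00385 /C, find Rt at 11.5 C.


The RTD equation: Rt = R0 * (1 + alpha * T).
Rt = 100 * (1 + 0.00385 * 11.5)
Rt = 100 * (1 + 0.044275)
Rt = 100 * 1.044275
Rt = 104.428 ohm

104.428 ohm


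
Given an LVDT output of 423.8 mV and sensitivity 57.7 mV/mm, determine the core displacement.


Displacement = Vout / sensitivity.
d = 423.8 / 57.7
d = 7.345 mm

7.345 mm


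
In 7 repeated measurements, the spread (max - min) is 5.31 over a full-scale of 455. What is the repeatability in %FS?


Repeatability = (spread / full scale) * 100%.
R = (5.31 / 455) * 100
R = 1.167 %FS

1.167 %FS


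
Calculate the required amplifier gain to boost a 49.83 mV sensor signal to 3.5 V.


Gain = Vout / Vin (converting to same units).
G = 3.5 V / 49.83 mV
G = 3500.0 mV / 49.83 mV
G = 70.24

70.24


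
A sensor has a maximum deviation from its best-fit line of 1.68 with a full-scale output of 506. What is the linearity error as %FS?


Linearity error = (max deviation / full scale) * 100%.
Linearity = (1.68 / 506) * 100
Linearity = 0.332 %FS

0.332 %FS


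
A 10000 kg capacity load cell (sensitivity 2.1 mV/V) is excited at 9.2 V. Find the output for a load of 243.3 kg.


Vout = rated_output * Vex * (load / capacity).
Vout = 2.1 * 9.2 * (243.3 / 10000)
Vout = 2.1 * 9.2 * 0.02433
Vout = 0.47 mV

0.47 mV


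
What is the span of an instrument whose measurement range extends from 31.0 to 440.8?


Span = upper range - lower range.
Span = 440.8 - (31.0)
Span = 409.8

409.8


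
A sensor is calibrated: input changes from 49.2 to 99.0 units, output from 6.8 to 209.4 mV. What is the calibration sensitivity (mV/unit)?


Sensitivity = (y2 - y1) / (x2 - x1).
S = (209.4 - 6.8) / (99.0 - 49.2)
S = 202.6 / 49.8
S = 4.0683 mV/unit

4.0683 mV/unit


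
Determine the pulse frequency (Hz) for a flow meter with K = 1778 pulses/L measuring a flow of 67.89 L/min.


Frequency = K * Q / 60 (converting L/min to L/s).
f = 1778 * 67.89 / 60
f = 120708.42 / 60
f = 2011.81 Hz

2011.81 Hz


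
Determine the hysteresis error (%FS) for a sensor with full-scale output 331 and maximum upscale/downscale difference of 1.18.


Hysteresis = (max difference / full scale) * 100%.
H = (1.18 / 331) * 100
H = 0.356 %FS

0.356 %FS


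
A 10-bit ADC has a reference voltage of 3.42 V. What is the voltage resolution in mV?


The resolution (LSB) of an ADC is Vref / 2^n.
LSB = 3.42 / 2^10
LSB = 3.42 / 1024
LSB = 0.00333984 V = 3.33984375 mV

3.33984375 mV


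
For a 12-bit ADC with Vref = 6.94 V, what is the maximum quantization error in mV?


The maximum quantization error is +/- LSB/2.
LSB = Vref / 2^n = 6.94 / 4096 = 0.00169434 V
Max error = LSB / 2 = 0.00169434 / 2 = 0.00084717 V
Max error = 0.8472 mV

0.8472 mV


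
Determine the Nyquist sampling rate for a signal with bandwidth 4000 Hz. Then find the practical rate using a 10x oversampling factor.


By Nyquist theorem, fs_min = 2 * fmax.
fs_min = 2 * 4000 = 8000 Hz
Practical rate = 10 * fs_min = 10 * 8000 = 80000 Hz

fs_min = 8000 Hz, fs_practical = 80000 Hz


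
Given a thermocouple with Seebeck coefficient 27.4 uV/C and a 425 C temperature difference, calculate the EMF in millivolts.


The thermocouple output V = sensitivity * dT.
V = 27.4 uV/C * 425 C
V = 11645.0 uV
V = 11.645 mV

11.645 mV


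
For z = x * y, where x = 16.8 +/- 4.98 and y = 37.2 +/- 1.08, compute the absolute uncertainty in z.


For a product z = x*y, the relative uncertainty is:
uz/z = sqrt((ux/x)^2 + (uy/y)^2)
Relative uncertainties: ux/x = 4.98/16.8 = 0.296429
uy/y = 1.08/37.2 = 0.029032
z = 16.8 * 37.2 = 625.0
uz = 625.0 * sqrt(0.296429^2 + 0.029032^2) = 186.142

186.142


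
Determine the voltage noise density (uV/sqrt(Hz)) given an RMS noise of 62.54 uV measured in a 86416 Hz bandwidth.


Noise spectral density = Vrms / sqrt(BW).
NSD = 62.54 / sqrt(86416)
NSD = 62.54 / 293.966
NSD = 0.2127 uV/sqrt(Hz)

0.2127 uV/sqrt(Hz)


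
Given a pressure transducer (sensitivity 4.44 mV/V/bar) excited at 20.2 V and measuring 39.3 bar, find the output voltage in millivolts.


Output = sensitivity * Vex * P.
Vout = 4.44 * 20.2 * 39.3
Vout = 89.688 * 39.3
Vout = 3524.74 mV

3524.74 mV


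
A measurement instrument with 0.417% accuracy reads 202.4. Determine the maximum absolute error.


Absolute error = (accuracy% / 100) * reading.
Error = (0.417 / 100) * 202.4
Error = 0.00417 * 202.4
Error = 0.844

0.844


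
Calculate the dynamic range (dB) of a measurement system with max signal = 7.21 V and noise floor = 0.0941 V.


Dynamic range = 20 * log10(Vmax / Vnoise).
DR = 20 * log10(7.21 / 0.0941)
DR = 20 * log10(76.62)
DR = 37.69 dB

37.69 dB


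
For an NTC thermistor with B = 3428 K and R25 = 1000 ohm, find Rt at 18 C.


NTC thermistor equation: Rt = R25 * exp(B * (1/T - 1/T25)).
T in Kelvin: 291.15 K, T25 = 298.15 K
1/T - 1/T25 = 1/291.15 - 1/298.15 = 8.064e-05
B * (1/T - 1/T25) = 3428 * 8.064e-05 = 0.2764
Rt = 1000 * exp(0.2764) = 1318.4 ohm

1318.4 ohm


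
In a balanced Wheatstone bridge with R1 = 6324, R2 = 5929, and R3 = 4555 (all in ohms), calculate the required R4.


At balance: R1*R4 = R2*R3, so R4 = R2*R3/R1.
R4 = 5929 * 4555 / 6324
R4 = 27006595 / 6324
R4 = 4270.49 ohm

4270.49 ohm


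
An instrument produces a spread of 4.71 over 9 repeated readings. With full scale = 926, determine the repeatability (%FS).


Repeatability = (spread / full scale) * 100%.
R = (4.71 / 926) * 100
R = 0.509 %FS

0.509 %FS


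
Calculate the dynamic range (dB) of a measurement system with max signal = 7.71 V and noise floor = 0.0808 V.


Dynamic range = 20 * log10(Vmax / Vnoise).
DR = 20 * log10(7.71 / 0.0808)
DR = 20 * log10(95.42)
DR = 39.59 dB

39.59 dB


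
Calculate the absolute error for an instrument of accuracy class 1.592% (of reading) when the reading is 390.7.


Absolute error = (accuracy% / 100) * reading.
Error = (1.592 / 100) * 390.7
Error = 0.01592 * 390.7
Error = 6.2199

6.2199


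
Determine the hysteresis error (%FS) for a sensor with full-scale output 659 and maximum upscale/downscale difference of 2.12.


Hysteresis = (max difference / full scale) * 100%.
H = (2.12 / 659) * 100
H = 0.322 %FS

0.322 %FS


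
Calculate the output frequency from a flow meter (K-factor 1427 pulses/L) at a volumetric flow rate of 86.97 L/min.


Frequency = K * Q / 60 (converting L/min to L/s).
f = 1427 * 86.97 / 60
f = 124106.19 / 60
f = 2068.44 Hz

2068.44 Hz


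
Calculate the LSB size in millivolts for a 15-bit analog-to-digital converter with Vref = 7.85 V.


The resolution (LSB) of an ADC is Vref / 2^n.
LSB = 7.85 / 2^15
LSB = 7.85 / 32768
LSB = 0.00023956 V = 0.23956299 mV

0.23956299 mV


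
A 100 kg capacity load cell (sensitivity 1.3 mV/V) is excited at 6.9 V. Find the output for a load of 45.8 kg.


Vout = rated_output * Vex * (load / capacity).
Vout = 1.3 * 6.9 * (45.8 / 100)
Vout = 1.3 * 6.9 * 0.458
Vout = 4.108 mV

4.108 mV


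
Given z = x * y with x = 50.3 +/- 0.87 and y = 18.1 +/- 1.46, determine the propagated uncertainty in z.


For a product z = x*y, the relative uncertainty is:
uz/z = sqrt((ux/x)^2 + (uy/y)^2)
Relative uncertainties: ux/x = 0.87/50.3 = 0.017296
uy/y = 1.46/18.1 = 0.080663
z = 50.3 * 18.1 = 910.4
uz = 910.4 * sqrt(0.017296^2 + 0.080663^2) = 75.107

75.107


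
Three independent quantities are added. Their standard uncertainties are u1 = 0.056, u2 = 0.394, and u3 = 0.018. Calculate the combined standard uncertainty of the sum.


For a sum of independent quantities, uc = sqrt(u1^2 + u2^2 + u3^2).
uc = sqrt(0.056^2 + 0.394^2 + 0.018^2)
uc = sqrt(0.003136 + 0.155236 + 0.000324)
uc = 0.3984

0.3984


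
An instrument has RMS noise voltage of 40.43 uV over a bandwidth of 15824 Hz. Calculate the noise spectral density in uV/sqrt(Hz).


Noise spectral density = Vrms / sqrt(BW).
NSD = 40.43 / sqrt(15824)
NSD = 40.43 / 125.7935
NSD = 0.3214 uV/sqrt(Hz)

0.3214 uV/sqrt(Hz)


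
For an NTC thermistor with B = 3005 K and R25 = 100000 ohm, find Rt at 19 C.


NTC thermistor equation: Rt = R25 * exp(B * (1/T - 1/T25)).
T in Kelvin: 292.15 K, T25 = 298.15 K
1/T - 1/T25 = 1/292.15 - 1/298.15 = 6.888e-05
B * (1/T - 1/T25) = 3005 * 6.888e-05 = 0.207
Rt = 100000 * exp(0.207) = 122997.4 ohm

122997.4 ohm


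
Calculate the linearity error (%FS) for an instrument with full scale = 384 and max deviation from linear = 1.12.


Linearity error = (max deviation / full scale) * 100%.
Linearity = (1.12 / 384) * 100
Linearity = 0.292 %FS

0.292 %FS


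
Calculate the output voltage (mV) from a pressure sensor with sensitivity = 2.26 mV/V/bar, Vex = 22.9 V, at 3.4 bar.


Output = sensitivity * Vex * P.
Vout = 2.26 * 22.9 * 3.4
Vout = 51.754 * 3.4
Vout = 175.96 mV

175.96 mV


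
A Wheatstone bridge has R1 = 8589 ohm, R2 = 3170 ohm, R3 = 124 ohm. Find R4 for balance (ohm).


At balance: R1*R4 = R2*R3, so R4 = R2*R3/R1.
R4 = 3170 * 124 / 8589
R4 = 393080 / 8589
R4 = 45.77 ohm

45.77 ohm


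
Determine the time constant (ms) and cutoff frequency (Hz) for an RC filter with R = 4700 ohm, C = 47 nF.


Time constant: tau = R * C.
tau = 4700 * 4.70e-08 = 0.0002209 s
tau = 0.2209 ms
Cutoff frequency: fc = 1 / (2*pi*R*C).
fc = 1 / (2*pi*0.0002209) = 720.48 Hz

tau = 0.2209 ms, fc = 720.48 Hz


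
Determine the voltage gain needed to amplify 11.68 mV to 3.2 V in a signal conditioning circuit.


Gain = Vout / Vin (converting to same units).
G = 3.2 V / 11.68 mV
G = 3200.0 mV / 11.68 mV
G = 273.97

273.97


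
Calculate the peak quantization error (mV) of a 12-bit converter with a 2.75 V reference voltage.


The maximum quantization error is +/- LSB/2.
LSB = Vref / 2^n = 2.75 / 4096 = 0.00067139 V
Max error = LSB / 2 = 0.00067139 / 2 = 0.00033569 V
Max error = 0.3357 mV

0.3357 mV


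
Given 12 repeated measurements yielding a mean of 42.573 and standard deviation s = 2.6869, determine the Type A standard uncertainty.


The standard uncertainty for Type A evaluation is u = s / sqrt(n).
u = 2.6869 / sqrt(12)
u = 2.6869 / 3.4641
u = 0.7756

0.7756


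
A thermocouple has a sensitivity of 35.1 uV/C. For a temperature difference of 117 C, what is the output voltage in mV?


The thermocouple output V = sensitivity * dT.
V = 35.1 uV/C * 117 C
V = 4106.7 uV
V = 4.107 mV

4.107 mV


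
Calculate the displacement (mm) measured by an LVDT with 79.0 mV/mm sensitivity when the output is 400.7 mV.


Displacement = Vout / sensitivity.
d = 400.7 / 79.0
d = 5.072 mm

5.072 mm


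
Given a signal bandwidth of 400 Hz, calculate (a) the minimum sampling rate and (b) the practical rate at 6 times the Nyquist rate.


By Nyquist theorem, fs_min = 2 * fmax.
fs_min = 2 * 400 = 800 Hz
Practical rate = 6 * fs_min = 6 * 800 = 4800 Hz

fs_min = 800 Hz, fs_practical = 4800 Hz


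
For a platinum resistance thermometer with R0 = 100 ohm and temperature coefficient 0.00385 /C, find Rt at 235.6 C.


The RTD equation: Rt = R0 * (1 + alpha * T).
Rt = 100 * (1 + 0.00385 * 235.6)
Rt = 100 * (1 + 0.90706)
Rt = 100 * 1.90706
Rt = 190.706 ohm

190.706 ohm


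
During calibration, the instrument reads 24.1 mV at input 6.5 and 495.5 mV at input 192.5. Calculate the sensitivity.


Sensitivity = (y2 - y1) / (x2 - x1).
S = (495.5 - 24.1) / (192.5 - 6.5)
S = 471.4 / 186.0
S = 2.5344 mV/unit

2.5344 mV/unit


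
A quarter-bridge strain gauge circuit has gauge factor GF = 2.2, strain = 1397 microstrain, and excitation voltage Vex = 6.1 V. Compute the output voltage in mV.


Quarter bridge output: Vout = (GF * epsilon * Vex) / 4.
Vout = (2.2 * 1397e-6 * 6.1) / 4
Vout = 0.01874774 / 4 V
Vout = 0.00468693 V = 4.6869 mV

4.6869 mV


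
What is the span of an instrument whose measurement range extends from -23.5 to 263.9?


Span = upper range - lower range.
Span = 263.9 - (-23.5)
Span = 287.4

287.4


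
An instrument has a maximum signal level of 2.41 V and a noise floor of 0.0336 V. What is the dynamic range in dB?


Dynamic range = 20 * log10(Vmax / Vnoise).
DR = 20 * log10(2.41 / 0.0336)
DR = 20 * log10(71.73)
DR = 37.11 dB

37.11 dB


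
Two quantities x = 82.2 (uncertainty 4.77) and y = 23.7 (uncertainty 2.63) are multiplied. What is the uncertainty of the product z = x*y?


For a product z = x*y, the relative uncertainty is:
uz/z = sqrt((ux/x)^2 + (uy/y)^2)
Relative uncertainties: ux/x = 4.77/82.2 = 0.058029
uy/y = 2.63/23.7 = 0.11097
z = 82.2 * 23.7 = 1948.1
uz = 1948.1 * sqrt(0.058029^2 + 0.11097^2) = 243.96

243.96


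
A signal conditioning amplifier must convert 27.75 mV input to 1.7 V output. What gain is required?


Gain = Vout / Vin (converting to same units).
G = 1.7 V / 27.75 mV
G = 1700.0 mV / 27.75 mV
G = 61.26

61.26


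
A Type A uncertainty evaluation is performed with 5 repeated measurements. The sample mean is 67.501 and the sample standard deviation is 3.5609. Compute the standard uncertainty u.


The standard uncertainty for Type A evaluation is u = s / sqrt(n).
u = 3.5609 / sqrt(5)
u = 3.5609 / 2.2361
u = 1.5925

1.5925


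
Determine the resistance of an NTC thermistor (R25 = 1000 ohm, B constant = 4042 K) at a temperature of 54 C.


NTC thermistor equation: Rt = R25 * exp(B * (1/T - 1/T25)).
T in Kelvin: 327.15 K, T25 = 298.15 K
1/T - 1/T25 = 1/327.15 - 1/298.15 = -0.00029731
B * (1/T - 1/T25) = 4042 * -0.00029731 = -1.2017
Rt = 1000 * exp(-1.2017) = 300.7 ohm

300.7 ohm


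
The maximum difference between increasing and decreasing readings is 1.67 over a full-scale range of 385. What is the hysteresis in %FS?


Hysteresis = (max difference / full scale) * 100%.
H = (1.67 / 385) * 100
H = 0.434 %FS

0.434 %FS


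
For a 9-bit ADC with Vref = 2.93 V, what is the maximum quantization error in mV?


The maximum quantization error is +/- LSB/2.
LSB = Vref / 2^n = 2.93 / 512 = 0.00572266 V
Max error = LSB / 2 = 0.00572266 / 2 = 0.00286133 V
Max error = 2.8613 mV

2.8613 mV


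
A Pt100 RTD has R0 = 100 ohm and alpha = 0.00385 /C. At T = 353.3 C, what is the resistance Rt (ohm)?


The RTD equation: Rt = R0 * (1 + alpha * T).
Rt = 100 * (1 + 0.00385 * 353.3)
Rt = 100 * (1 + 1.360205)
Rt = 100 * 2.360205
Rt = 236.02 ohm

236.02 ohm


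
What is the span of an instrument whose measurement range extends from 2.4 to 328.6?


Span = upper range - lower range.
Span = 328.6 - (2.4)
Span = 326.2

326.2


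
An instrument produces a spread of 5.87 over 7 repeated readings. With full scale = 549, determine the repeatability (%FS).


Repeatability = (spread / full scale) * 100%.
R = (5.87 / 549) * 100
R = 1.069 %FS

1.069 %FS


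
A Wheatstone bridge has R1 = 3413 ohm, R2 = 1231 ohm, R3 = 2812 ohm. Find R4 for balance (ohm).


At balance: R1*R4 = R2*R3, so R4 = R2*R3/R1.
R4 = 1231 * 2812 / 3413
R4 = 3461572 / 3413
R4 = 1014.23 ohm

1014.23 ohm
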